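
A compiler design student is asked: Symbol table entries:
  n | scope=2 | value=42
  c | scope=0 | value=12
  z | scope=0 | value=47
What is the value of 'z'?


Searching symbol table for 'z':
  n | scope=2 | value=42
  c | scope=0 | value=12
  z | scope=0 | value=47 <- MATCH
Found 'z' at scope 0 with value 47

47


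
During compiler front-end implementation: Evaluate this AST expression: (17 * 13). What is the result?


Expression: (17 * 13)
Evaluating step by step:
  17 * 13 = 221
Result: 221

221


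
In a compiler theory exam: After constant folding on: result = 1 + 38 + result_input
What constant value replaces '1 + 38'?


Identifying constant sub-expression:
  Original: result = 1 + 38 + result_input
  1 and 38 are both compile-time constants
  Evaluating: 1 + 38 = 39
  After folding: result = 39 + result_input

39


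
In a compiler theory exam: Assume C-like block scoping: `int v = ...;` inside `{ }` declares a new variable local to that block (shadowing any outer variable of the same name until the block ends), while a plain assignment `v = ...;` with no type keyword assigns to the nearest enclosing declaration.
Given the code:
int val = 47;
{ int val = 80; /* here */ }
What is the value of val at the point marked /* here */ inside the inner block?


Analyzing scoping rules:
Outer scope: declares val = 47
Inner block: 'int val = 80;' declares a NEW val that shadows the outer one
Inside the block the inner declaration is in scope -> 80
Result: 80

80


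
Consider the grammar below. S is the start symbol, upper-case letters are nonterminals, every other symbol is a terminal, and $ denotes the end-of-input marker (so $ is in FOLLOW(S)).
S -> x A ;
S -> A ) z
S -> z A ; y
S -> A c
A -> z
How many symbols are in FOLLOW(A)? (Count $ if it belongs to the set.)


S is the start symbol and does not occur in any rule body, so FOLLOW(S) = {$}.
Examining every occurrence of A in a rule body:
  S -> x A ; : A is followed by terminal ';' -> add ';'
  S -> A ) z : A is followed by terminal ')' -> add ')'
  S -> z A ; y : A is followed by terminal ';' -> add ';' (already in the set)
  S -> A c : A is followed by terminal 'c' -> add 'c'
  A -> z : A does not occur in the body -> contributes nothing
FOLLOW(A) = {), ;, c}
Count: 3

3


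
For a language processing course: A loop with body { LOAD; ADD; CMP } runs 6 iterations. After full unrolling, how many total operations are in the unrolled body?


Loop body operations: LOAD, ADD, CMP (3 ops per iteration)
Unrolling 6 iterations:
  Iteration 1: LOAD, ADD, CMP (3 ops)
  Iteration 2: LOAD, ADD, CMP (3 ops)
  Iteration 3: LOAD, ADD, CMP (3 ops)
  Iteration 4: LOAD, ADD, CMP (3 ops)
  Iteration 5: LOAD, ADD, CMP (3 ops)
  Iteration 6: LOAD, ADD, CMP (3 ops)
Total: 6 iterations * 3 ops/iter = 18 operations

18


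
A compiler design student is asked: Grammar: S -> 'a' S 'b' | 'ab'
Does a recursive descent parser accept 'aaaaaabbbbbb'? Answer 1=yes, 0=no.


Grammar accepts strings of the form a^n b^n (n >= 1)
Word: 'aaaaaabbbbbb'
Counting: 6 a's and 6 b's
Check: 6 == 6? Yes
Derivation (S -> aSb applied 5 time(s), then S -> ab): S => aSb => aaSbb => aaaSbbb => aaaaSbbbb => aaaaaSbbbbb => aaaaaabbbbbb
Accepted

1


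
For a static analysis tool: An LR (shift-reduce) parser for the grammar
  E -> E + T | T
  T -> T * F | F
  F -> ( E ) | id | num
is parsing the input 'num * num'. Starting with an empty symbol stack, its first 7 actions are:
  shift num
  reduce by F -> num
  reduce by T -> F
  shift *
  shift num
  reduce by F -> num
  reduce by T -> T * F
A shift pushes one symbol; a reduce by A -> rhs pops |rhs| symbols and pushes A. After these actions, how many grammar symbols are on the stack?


Tracking the symbol stack through each action:
  Action 1: shift 'num' : push -> stack = [num] (size 1)
  Action 2: reduce by F -> num : pop 1, push F -> stack = [F] (size 1)
  Action 3: reduce by T -> F : pop 1, push T -> stack = [T] (size 1)
  Action 4: shift '*' : push -> stack = [T, *] (size 2)
  Action 5: shift 'num' : push -> stack = [T, *, num] (size 3)
  Action 6: reduce by F -> num : pop 1, push F -> stack = [T, *, F] (size 3)
  Action 7: reduce by T -> T * F : pop 3, push T -> stack = [T] (size 1)
Final stack size: 1

1


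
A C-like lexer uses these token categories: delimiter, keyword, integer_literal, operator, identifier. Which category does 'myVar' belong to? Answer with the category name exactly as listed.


Token: 'myVar'
Checking categories:
  identifier: YES
  integer_literal: no
  operator: no
  keyword: no
  delimiter: no
Category: identifier

identifier


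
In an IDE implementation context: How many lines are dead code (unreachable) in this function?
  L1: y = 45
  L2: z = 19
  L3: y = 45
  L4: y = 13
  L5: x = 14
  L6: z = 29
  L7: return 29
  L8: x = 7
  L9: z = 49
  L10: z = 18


Analyzing control flow:
  L1: reachable (before return)
  L2: reachable (before return)
  L3: reachable (before return)
  L4: reachable (before return)
  L5: reachable (before return)
  L6: reachable (before return)
  L7: reachable (return statement)
  L8: DEAD (after return at L7)
  L9: DEAD (after return at L7)
  L10: DEAD (after return at L7)
Return at L7, total lines = 10
Dead lines: L8 through L10
Count: 3

3


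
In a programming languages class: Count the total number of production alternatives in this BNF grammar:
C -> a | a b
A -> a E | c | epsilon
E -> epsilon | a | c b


Counting alternatives per rule:
  C: 2 alternative(s)
  A: 3 alternative(s)
  E: 3 alternative(s)
Sum: 2 + 3 + 3 = 8

8


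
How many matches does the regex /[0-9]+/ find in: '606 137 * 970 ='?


Pattern: /[0-9]+/ (int literals)
Input: '606 137 * 970 ='
Scanning for matches:
  Match 1: '606'
  Match 2: '137'
  Match 3: '970'
Total matches: 3

3


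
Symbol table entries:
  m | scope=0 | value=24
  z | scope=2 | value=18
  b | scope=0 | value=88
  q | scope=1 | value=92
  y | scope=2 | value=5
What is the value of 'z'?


Searching symbol table for 'z':
  m | scope=0 | value=24
  z | scope=2 | value=18 <- MATCH
  b | scope=0 | value=88
  q | scope=1 | value=92
  y | scope=2 | value=5
Found 'z' at scope 2 with value 18

18


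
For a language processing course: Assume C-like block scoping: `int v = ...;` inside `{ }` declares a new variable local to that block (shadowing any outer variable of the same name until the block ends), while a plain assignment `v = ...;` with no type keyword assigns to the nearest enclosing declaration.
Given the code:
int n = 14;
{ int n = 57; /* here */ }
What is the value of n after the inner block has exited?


Analyzing scoping rules:
Outer scope: declares n = 14
Inner block: 'int n = 57;' declares a NEW n that shadows the outer one
When the block exits the inner n goes out of scope; the outer n was never modified -> 14
Result: 14

14


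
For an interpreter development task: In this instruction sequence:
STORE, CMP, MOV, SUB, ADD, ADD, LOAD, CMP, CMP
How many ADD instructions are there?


Scanning instruction sequence for ADD:
  Position 1: STORE
  Position 2: CMP
  Position 3: MOV
  Position 4: SUB
  Position 5: ADD <- MATCH
  Position 6: ADD <- MATCH
  Position 7: LOAD
  Position 8: CMP
  Position 9: CMP
Matches at positions: [5, 6]
Total ADD count: 2

2


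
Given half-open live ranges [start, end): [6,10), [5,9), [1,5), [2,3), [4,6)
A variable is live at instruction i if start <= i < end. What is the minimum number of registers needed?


Live ranges:
  Var0: [6, 10)
  Var1: [5, 9)
  Var2: [1, 5)
  Var3: [2, 3)
  Var4: [4, 6)
Sweep-line events (position, delta, active):
  pos=1 start -> active=1
  pos=2 start -> active=2
  pos=3 end -> active=1
  pos=4 start -> active=2
  pos=5 end -> active=1
  pos=5 start -> active=2
  pos=6 end -> active=1
  pos=6 start -> active=2
  pos=9 end -> active=1
  pos=10 end -> active=0
Maximum simultaneous active: 2
Minimum registers needed: 2

2


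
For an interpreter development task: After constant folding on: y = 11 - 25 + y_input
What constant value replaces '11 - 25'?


Identifying constant sub-expression:
  Original: y = 11 - 25 + y_input
  11 and 25 are both compile-time constants
  Evaluating: 11 - 25 = -14
  After folding: y = -14 + y_input

-14


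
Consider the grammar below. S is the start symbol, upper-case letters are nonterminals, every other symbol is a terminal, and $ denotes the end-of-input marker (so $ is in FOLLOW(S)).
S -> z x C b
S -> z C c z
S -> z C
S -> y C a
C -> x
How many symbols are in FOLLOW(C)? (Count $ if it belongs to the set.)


S is the start symbol and does not occur in any rule body, so FOLLOW(S) = {$}.
Examining every occurrence of C in a rule body:
  S -> z x C b : C is followed by terminal 'b' -> add 'b'
  S -> z C c z : C is followed by terminal 'c' -> add 'c'
  S -> z C : C is at the right end -> add FOLLOW(S) = {$}
  S -> y C a : C is followed by terminal 'a' -> add 'a'
  C -> x : C does not occur in the body -> contributes nothing
FOLLOW(C) = {a, b, c, $}
Count: 4

4


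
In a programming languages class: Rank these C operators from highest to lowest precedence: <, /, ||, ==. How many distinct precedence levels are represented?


Looking up precedence for each operator:
  < -> precedence 4
  / -> precedence 6
  || -> precedence 1
  == -> precedence 3
Sorted highest to lowest: /, <, ==, ||
Distinct precedence values: [6, 4, 3, 1]
Number of distinct levels: 4

4


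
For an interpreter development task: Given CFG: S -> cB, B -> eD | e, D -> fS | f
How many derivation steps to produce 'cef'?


Grammar: S -> cB, B -> eD | e, D -> fS | f
Deriving 'cef':
Step 1: S -> cB => cB
Step 2: B -> eD => ceD
Step 3: D -> f => cef
Total derivation steps: 3

3


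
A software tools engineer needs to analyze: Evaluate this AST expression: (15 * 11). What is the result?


Expression: (15 * 11)
Evaluating step by step:
  15 * 11 = 165
Result: 165

165


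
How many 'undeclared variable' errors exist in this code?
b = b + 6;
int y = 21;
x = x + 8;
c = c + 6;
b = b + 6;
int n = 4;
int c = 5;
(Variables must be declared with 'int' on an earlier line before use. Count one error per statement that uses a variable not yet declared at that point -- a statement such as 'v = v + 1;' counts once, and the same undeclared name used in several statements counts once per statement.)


Scanning code line by line:
  Line 1: use 'b' -> ERROR (undeclared)
  Line 2: declare 'y' -> declared = ['y']
  Line 3: use 'x' -> ERROR (undeclared)
  Line 4: use 'c' -> ERROR (undeclared)
  Line 5: use 'b' -> ERROR (undeclared)
  Line 6: declare 'n' -> declared = ['n', 'y']
  Line 7: declare 'c' -> declared = ['c', 'n', 'y']
Total undeclared variable errors: 4

4


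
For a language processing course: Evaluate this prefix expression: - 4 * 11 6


Parsing prefix expression: - 4 * 11 6
Step 1: Innermost operation '* 11 6'
  11 * 6 = 66
Step 2: Outer operation '- 4 [66]'
  4 - 66 = -62

-62


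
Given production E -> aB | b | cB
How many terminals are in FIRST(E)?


Production: E -> aB | b | cB
Examining each alternative for leading terminals:
  E -> aB : first terminal = 'a'
  E -> b : first terminal = 'b'
  E -> cB : first terminal = 'c'
FIRST(E) = {a, b, c}
Count: 3

3


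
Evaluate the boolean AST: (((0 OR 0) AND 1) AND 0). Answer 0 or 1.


Step 1: Evaluate inner node
  0 OR 0 = 0
Step 2: Evaluate next node
  0 AND 1 = 0
Step 3: Evaluate root node
  0 AND 0 = 0

0


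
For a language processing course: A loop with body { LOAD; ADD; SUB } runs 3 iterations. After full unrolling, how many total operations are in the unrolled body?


Loop body operations: LOAD, ADD, SUB (3 ops per iteration)
Unrolling 3 iterations:
  Iteration 1: LOAD, ADD, SUB (3 ops)
  Iteration 2: LOAD, ADD, SUB (3 ops)
  Iteration 3: LOAD, ADD, SUB (3 ops)
Total: 3 iterations * 3 ops/iter = 9 operations

9


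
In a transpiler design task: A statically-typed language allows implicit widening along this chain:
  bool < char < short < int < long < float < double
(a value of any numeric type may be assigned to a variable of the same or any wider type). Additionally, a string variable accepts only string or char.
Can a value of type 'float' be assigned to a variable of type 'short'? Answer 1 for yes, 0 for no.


Target variable type: short
Source value type: float
Numeric ranks: float=5, short=2
Widening allowed iff rank(source) <= rank(target): 5 <= 2? No
Result: 0

0


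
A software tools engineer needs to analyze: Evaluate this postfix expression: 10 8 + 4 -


Processing tokens left to right:
Push 10, Push 8
Pop 10 and 8, compute 10 + 8 = 18, push 18
Push 4
Pop 18 and 4, compute 18 - 4 = 14, push 14
Stack result: 14

14


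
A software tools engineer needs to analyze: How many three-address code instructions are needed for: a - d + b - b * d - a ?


Expression: a - d + b - b * d - a
Generating three-address code (respecting * over +/- precedence):
  Instruction 1: t1 = b * d
  Instruction 2: t2 = a - d
  Instruction 3: t3 = t2 + b
  Instruction 4: t4 = t3 - t1
  Instruction 5: t5 = t4 - a
Total instructions: 5

5


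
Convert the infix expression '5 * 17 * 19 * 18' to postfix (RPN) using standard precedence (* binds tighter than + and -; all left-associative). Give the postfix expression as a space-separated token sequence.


Applying the shunting-yard algorithm:
  Operand 5 -> output
  Push '*' onto operator stack -> op-stack: [*]
  Operand 17 -> output
  See '*' (prec 2); top '*' (prec 2) >= it -> pop '*' to output
  Push '*' onto operator stack -> op-stack: [*]
  Operand 19 -> output
  See '*' (prec 2); top '*' (prec 2) >= it -> pop '*' to output
  Push '*' onto operator stack -> op-stack: [*]
  Operand 18 -> output
  End of input: pop '*' to output
Postfix result: 5 17 * 19 * 18 *

5 17 * 19 * 18 *


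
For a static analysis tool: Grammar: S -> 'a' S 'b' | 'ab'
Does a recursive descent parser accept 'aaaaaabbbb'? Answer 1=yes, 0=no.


Grammar accepts strings of the form a^n b^n (n >= 1)
Word: 'aaaaaabbbb'
Counting: 6 a's and 4 b's
Check: 6 == 4? No
Mismatch: a-count != b-count
Rejected

0


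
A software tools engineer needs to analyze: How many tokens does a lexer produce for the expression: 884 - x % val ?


Scanning '884 - x % val'
Token 1: '884' -> integer_literal
Token 2: '-' -> operator
Token 3: 'x' -> identifier
Token 4: '%' -> operator
Token 5: 'val' -> identifier
Total tokens: 5

5


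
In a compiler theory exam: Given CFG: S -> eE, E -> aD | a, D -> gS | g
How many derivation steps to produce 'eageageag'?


Grammar: S -> eE, E -> aD | a, D -> gS | g
Deriving 'eageageag':
Step 1: S -> eE => eE
Step 2: E -> aD => eaD
Step 3: D -> gS => eagS
Step 4: S -> eE => eageE
Step 5: E -> aD => eageaD
Step 6: D -> gS => eageagS
Step 7: S -> eE => eageageE
Step 8: E -> aD => eageageaD
Step 9: D -> g => eageageag
Total derivation steps: 9

9


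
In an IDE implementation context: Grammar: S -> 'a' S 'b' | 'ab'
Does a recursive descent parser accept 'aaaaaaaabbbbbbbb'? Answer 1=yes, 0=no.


Grammar accepts strings of the form a^n b^n (n >= 1)
Word: 'aaaaaaaabbbbbbbb'
Counting: 8 a's and 8 b's
Check: 8 == 8? Yes
Derivation (S -> aSb applied 7 time(s), then S -> ab): S => aSb => aaSbb => aaaSbbb => aaaaSbbbb => aaaaaSbbbbb => aaaaaaSbbbbbb => aaaaaaaSbbbbbbb => aaaaaaaabbbbbbbb
Accepted

1


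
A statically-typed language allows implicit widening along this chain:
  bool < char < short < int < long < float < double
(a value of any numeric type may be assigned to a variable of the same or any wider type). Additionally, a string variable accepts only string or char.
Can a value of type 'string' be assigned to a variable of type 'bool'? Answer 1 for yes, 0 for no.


Target variable type: bool
Source value type: string
Rule: string cannot widen to any numeric type
Result: 0

0


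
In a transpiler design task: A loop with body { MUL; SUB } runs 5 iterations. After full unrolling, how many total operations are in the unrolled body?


Loop body operations: MUL, SUB (2 ops per iteration)
Unrolling 5 iterations:
  Iteration 1: MUL, SUB (2 ops)
  Iteration 2: MUL, SUB (2 ops)
  Iteration 3: MUL, SUB (2 ops)
  Iteration 4: MUL, SUB (2 ops)
  Iteration 5: MUL, SUB (2 ops)
Total: 5 iterations * 2 ops/iter = 10 operations

10


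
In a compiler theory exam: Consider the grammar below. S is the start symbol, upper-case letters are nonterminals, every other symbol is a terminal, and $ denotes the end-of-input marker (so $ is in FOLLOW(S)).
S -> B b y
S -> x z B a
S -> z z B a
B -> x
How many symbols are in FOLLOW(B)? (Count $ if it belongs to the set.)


S is the start symbol and does not occur in any rule body, so FOLLOW(S) = {$}.
Examining every occurrence of B in a rule body:
  S -> B b y : B is followed by terminal 'b' -> add 'b'
  S -> x z B a : B is followed by terminal 'a' -> add 'a'
  S -> z z B a : B is followed by terminal 'a' -> add 'a' (already in the set)
  B -> x : B does not occur in the body -> contributes nothing
FOLLOW(B) = {a, b}
Count: 2

2


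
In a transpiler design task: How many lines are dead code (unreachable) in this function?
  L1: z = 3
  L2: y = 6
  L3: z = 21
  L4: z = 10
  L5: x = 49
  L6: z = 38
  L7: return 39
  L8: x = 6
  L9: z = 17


Analyzing control flow:
  L1: reachable (before return)
  L2: reachable (before return)
  L3: reachable (before return)
  L4: reachable (before return)
  L5: reachable (before return)
  L6: reachable (before return)
  L7: reachable (return statement)
  L8: DEAD (after return at L7)
  L9: DEAD (after return at L7)
Return at L7, total lines = 9
Dead lines: L8 through L9
Count: 2

2


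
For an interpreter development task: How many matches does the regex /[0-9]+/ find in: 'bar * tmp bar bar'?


Pattern: /[0-9]+/ (int literals)
Input: 'bar * tmp bar bar'
Scanning for matches:
Total matches: 0

0


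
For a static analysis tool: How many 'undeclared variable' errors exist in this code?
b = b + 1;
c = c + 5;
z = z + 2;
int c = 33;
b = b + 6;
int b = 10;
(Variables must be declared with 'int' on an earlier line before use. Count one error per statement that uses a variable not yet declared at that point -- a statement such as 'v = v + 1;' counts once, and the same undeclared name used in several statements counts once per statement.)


Scanning code line by line:
  Line 1: use 'b' -> ERROR (undeclared)
  Line 2: use 'c' -> ERROR (undeclared)
  Line 3: use 'z' -> ERROR (undeclared)
  Line 4: declare 'c' -> declared = ['c']
  Line 5: use 'b' -> ERROR (undeclared)
  Line 6: declare 'b' -> declared = ['b', 'c']
Total undeclared variable errors: 4

4


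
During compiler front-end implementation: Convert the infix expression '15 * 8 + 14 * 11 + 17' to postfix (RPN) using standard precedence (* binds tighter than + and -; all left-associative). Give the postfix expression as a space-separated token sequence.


Applying the shunting-yard algorithm:
  Operand 15 -> output
  Push '*' onto operator stack -> op-stack: [*]
  Operand 8 -> output
  See '+' (prec 1); top '*' (prec 2) >= it -> pop '*' to output
  Push '+' onto operator stack -> op-stack: [+]
  Operand 14 -> output
  Push '*' onto operator stack -> op-stack: [+, *]
  Operand 11 -> output
  See '+' (prec 1); top '*' (prec 2) >= it -> pop '*' to output
  See '+' (prec 1); top '+' (prec 1) >= it -> pop '+' to output
  Push '+' onto operator stack -> op-stack: [+]
  Operand 17 -> output
  End of input: pop '+' to output
Postfix result: 15 8 * 14 11 * + 17 +

15 8 * 14 11 * + 17 +


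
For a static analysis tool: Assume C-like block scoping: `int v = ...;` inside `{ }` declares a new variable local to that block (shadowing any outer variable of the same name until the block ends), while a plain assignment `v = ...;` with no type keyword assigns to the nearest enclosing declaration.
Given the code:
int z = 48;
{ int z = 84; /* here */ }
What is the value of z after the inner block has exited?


Analyzing scoping rules:
Outer scope: declares z = 48
Inner block: 'int z = 84;' declares a NEW z that shadows the outer one
When the block exits the inner z goes out of scope; the outer z was never modified -> 48
Result: 48

48


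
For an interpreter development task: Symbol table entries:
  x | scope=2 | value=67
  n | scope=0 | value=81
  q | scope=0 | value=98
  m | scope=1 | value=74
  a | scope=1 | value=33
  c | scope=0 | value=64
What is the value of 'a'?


Searching symbol table for 'a':
  x | scope=2 | value=67
  n | scope=0 | value=81
  q | scope=0 | value=98
  m | scope=1 | value=74
  a | scope=1 | value=33 <- MATCH
  c | scope=0 | value=64
Found 'a' at scope 1 with value 33

33


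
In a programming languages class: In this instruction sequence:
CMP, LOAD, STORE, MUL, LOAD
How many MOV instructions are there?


Scanning instruction sequence for MOV:
  Position 1: CMP
  Position 2: LOAD
  Position 3: STORE
  Position 4: MUL
  Position 5: LOAD
Matches at positions: []
Total MOV count: 0

0


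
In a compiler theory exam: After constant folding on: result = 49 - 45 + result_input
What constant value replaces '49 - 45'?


Identifying constant sub-expression:
  Original: result = 49 - 45 + result_input
  49 and 45 are both compile-time constants
  Evaluating: 49 - 45 = 4
  After folding: result = 4 + result_input

4


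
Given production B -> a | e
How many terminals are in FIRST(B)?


Production: B -> a | e
Examining each alternative for leading terminals:
  B -> a : first terminal = 'a'
  B -> e : first terminal = 'e'
FIRST(B) = {a, e}
Count: 2

2


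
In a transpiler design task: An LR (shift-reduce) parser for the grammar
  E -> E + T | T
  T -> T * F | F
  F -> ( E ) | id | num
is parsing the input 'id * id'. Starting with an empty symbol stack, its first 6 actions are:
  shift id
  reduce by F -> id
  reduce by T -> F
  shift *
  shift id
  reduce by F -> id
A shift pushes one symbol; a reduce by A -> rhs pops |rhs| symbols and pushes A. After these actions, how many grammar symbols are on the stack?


Tracking the symbol stack through each action:
  Action 1: shift 'id' : push -> stack = [id] (size 1)
  Action 2: reduce by F -> id : pop 1, push F -> stack = [F] (size 1)
  Action 3: reduce by T -> F : pop 1, push T -> stack = [T] (size 1)
  Action 4: shift '*' : push -> stack = [T, *] (size 2)
  Action 5: shift 'id' : push -> stack = [T, *, id] (size 3)
  Action 6: reduce by F -> id : pop 1, push F -> stack = [T, *, F] (size 3)
Final stack size: 3

3


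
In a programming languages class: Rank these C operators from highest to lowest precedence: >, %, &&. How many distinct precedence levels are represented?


Looking up precedence for each operator:
  > -> precedence 4
  % -> precedence 6
  && -> precedence 2
Sorted highest to lowest: %, >, &&
Distinct precedence values: [6, 4, 2]
Number of distinct levels: 3

3


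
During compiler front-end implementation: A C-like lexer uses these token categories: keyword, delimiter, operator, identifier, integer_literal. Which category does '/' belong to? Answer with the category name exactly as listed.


Token: '/'
Checking categories:
  identifier: no
  integer_literal: no
  operator: YES
  keyword: no
  delimiter: no
Category: operator

operator


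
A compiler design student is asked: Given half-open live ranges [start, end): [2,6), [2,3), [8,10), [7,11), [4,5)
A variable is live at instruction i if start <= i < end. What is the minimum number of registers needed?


Live ranges:
  Var0: [2, 6)
  Var1: [2, 3)
  Var2: [8, 10)
  Var3: [7, 11)
  Var4: [4, 5)
Sweep-line events (position, delta, active):
  pos=2 start -> active=1
  pos=2 start -> active=2
  pos=3 end -> active=1
  pos=4 start -> active=2
  pos=5 end -> active=1
  pos=6 end -> active=0
  pos=7 start -> active=1
  pos=8 start -> active=2
  pos=10 end -> active=1
  pos=11 end -> active=0
Maximum simultaneous active: 2
Minimum registers needed: 2

2


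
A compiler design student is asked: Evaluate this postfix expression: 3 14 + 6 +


Processing tokens left to right:
Push 3, Push 14
Pop 3 and 14, compute 3 + 14 = 17, push 17
Push 6
Pop 17 and 6, compute 17 + 6 = 23, push 23
Stack result: 23

23


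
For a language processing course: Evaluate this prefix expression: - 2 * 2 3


Parsing prefix expression: - 2 * 2 3
Step 1: Innermost operation '* 2 3'
  2 * 3 = 6
Step 2: Outer operation '- 2 [6]'
  2 - 6 = -4

-4


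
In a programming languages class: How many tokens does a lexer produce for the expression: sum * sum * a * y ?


Scanning 'sum * sum * a * y'
Token 1: 'sum' -> identifier
Token 2: '*' -> operator
Token 3: 'sum' -> identifier
Token 4: '*' -> operator
Token 5: 'a' -> identifier
Token 6: '*' -> operator
Token 7: 'y' -> identifier
Total tokens: 7

7


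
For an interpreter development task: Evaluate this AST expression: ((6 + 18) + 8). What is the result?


Expression: ((6 + 18) + 8)
Evaluating step by step:
  6 + 18 = 24
  24 + 8 = 32
Result: 32

32


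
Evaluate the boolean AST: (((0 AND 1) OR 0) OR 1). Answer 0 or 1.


Step 1: Evaluate inner node
  0 AND 1 = 0
Step 2: Evaluate next node
  0 OR 0 = 0
Step 3: Evaluate root node
  0 OR 1 = 1

1


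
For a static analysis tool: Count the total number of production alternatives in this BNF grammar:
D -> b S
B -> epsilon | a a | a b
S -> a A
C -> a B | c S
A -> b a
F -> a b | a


Counting alternatives per rule:
  D: 1 alternative(s)
  B: 3 alternative(s)
  S: 1 alternative(s)
  C: 2 alternative(s)
  A: 1 alternative(s)
  F: 2 alternative(s)
Sum: 1 + 3 + 1 + 2 + 1 + 2 = 10

10


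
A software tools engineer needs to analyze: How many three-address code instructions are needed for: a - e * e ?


Expression: a - e * e
Generating three-address code (respecting * over +/- precedence):
  Instruction 1: t1 = e * e
  Instruction 2: t2 = a - t1
Total instructions: 2

2


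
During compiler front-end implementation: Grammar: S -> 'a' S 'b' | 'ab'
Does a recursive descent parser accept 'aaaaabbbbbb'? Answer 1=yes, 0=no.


Grammar accepts strings of the form a^n b^n (n >= 1)
Word: 'aaaaabbbbbb'
Counting: 5 a's and 6 b's
Check: 5 == 6? No
Mismatch: a-count != b-count
Rejected

0


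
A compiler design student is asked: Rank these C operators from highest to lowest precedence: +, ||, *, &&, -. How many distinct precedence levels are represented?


Looking up precedence for each operator:
  + -> precedence 5
  || -> precedence 1
  * -> precedence 6
  && -> precedence 2
  - -> precedence 5
Sorted highest to lowest: *, +, -, &&, ||
Distinct precedence values: [6, 5, 2, 1]
Number of distinct levels: 4

4


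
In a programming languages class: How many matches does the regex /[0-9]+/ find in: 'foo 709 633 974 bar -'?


Pattern: /[0-9]+/ (int literals)
Input: 'foo 709 633 974 bar -'
Scanning for matches:
  Match 1: '709'
  Match 2: '633'
  Match 3: '974'
Total matches: 3

3


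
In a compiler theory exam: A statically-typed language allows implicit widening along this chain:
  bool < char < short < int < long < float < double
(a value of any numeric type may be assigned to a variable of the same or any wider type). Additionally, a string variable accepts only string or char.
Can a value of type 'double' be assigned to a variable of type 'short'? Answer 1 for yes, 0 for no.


Target variable type: short
Source value type: double
Numeric ranks: double=6, short=2
Widening allowed iff rank(source) <= rank(target): 6 <= 2? No
Result: 0

0


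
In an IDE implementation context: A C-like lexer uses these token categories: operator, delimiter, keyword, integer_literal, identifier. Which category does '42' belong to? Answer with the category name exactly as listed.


Token: '42'
Checking categories:
  identifier: no
  integer_literal: YES
  operator: no
  keyword: no
  delimiter: no
Category: integer_literal

integer_literal


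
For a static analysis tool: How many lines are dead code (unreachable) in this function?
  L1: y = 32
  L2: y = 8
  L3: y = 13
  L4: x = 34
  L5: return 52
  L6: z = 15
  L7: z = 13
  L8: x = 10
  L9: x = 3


Analyzing control flow:
  L1: reachable (before return)
  L2: reachable (before return)
  L3: reachable (before return)
  L4: reachable (before return)
  L5: reachable (return statement)
  L6: DEAD (after return at L5)
  L7: DEAD (after return at L5)
  L8: DEAD (after return at L5)
  L9: DEAD (after return at L5)
Return at L5, total lines = 9
Dead lines: L6 through L9
Count: 4

4


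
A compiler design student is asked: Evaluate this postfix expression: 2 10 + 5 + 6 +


Processing tokens left to right:
Push 2, Push 10
Pop 2 and 10, compute 2 + 10 = 12, push 12
Push 5
Pop 12 and 5, compute 12 + 5 = 17, push 17
Push 6
Pop 17 and 6, compute 17 + 6 = 23, push 23
Stack result: 23

23


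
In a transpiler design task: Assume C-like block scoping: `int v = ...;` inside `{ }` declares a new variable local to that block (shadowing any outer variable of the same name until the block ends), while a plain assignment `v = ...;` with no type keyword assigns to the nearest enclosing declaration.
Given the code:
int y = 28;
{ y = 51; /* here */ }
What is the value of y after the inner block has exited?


Analyzing scoping rules:
Outer scope: declares y = 28
Inner block: 'y = 51;' has no type keyword, so it is an assignment to the outer y (no shadowing)
The assignment changed the outer variable itself, so the new value persists after the block -> 51
Result: 51

51


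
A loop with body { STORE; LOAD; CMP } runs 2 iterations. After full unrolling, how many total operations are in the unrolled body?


Loop body operations: STORE, LOAD, CMP (3 ops per iteration)
Unrolling 2 iterations:
  Iteration 1: STORE, LOAD, CMP (3 ops)
  Iteration 2: STORE, LOAD, CMP (3 ops)
Total: 2 iterations * 3 ops/iter = 6 operations

6


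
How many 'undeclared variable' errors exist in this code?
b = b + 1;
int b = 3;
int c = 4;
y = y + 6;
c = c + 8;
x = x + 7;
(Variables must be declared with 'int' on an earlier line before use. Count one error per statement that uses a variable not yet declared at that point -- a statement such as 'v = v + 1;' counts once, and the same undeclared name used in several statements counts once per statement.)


Scanning code line by line:
  Line 1: use 'b' -> ERROR (undeclared)
  Line 2: declare 'b' -> declared = ['b']
  Line 3: declare 'c' -> declared = ['b', 'c']
  Line 4: use 'y' -> ERROR (undeclared)
  Line 5: use 'c' -> OK (declared)
  Line 6: use 'x' -> ERROR (undeclared)
Total undeclared variable errors: 3

3


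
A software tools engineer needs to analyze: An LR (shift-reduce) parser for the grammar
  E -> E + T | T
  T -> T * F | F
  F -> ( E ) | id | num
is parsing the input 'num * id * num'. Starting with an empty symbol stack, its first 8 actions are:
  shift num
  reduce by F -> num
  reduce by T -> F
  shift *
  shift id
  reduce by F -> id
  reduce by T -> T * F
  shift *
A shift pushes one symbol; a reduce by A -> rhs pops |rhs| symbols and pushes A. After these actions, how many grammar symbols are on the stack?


Tracking the symbol stack through each action:
  Action 1: shift 'num' : push -> stack = [num] (size 1)
  Action 2: reduce by F -> num : pop 1, push F -> stack = [F] (size 1)
  Action 3: reduce by T -> F : pop 1, push T -> stack = [T] (size 1)
  Action 4: shift '*' : push -> stack = [T, *] (size 2)
  Action 5: shift 'id' : push -> stack = [T, *, id] (size 3)
  Action 6: reduce by F -> id : pop 1, push F -> stack = [T, *, F] (size 3)
  Action 7: reduce by T -> T * F : pop 3, push T -> stack = [T] (size 1)
  Action 8: shift '*' : push -> stack = [T, *] (size 2)
Final stack size: 2

2


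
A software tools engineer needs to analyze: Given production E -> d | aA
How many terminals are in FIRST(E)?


Production: E -> d | aA
Examining each alternative for leading terminals:
  E -> d : first terminal = 'd'
  E -> aA : first terminal = 'a'
FIRST(E) = {a, d}
Count: 2

2


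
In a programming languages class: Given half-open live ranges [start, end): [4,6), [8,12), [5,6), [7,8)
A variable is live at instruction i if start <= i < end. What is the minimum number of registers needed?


Live ranges:
  Var0: [4, 6)
  Var1: [8, 12)
  Var2: [5, 6)
  Var3: [7, 8)
Sweep-line events (position, delta, active):
  pos=4 start -> active=1
  pos=5 start -> active=2
  pos=6 end -> active=1
  pos=6 end -> active=0
  pos=7 start -> active=1
  pos=8 end -> active=0
  pos=8 start -> active=1
  pos=12 end -> active=0
Maximum simultaneous active: 2
Minimum registers needed: 2

2


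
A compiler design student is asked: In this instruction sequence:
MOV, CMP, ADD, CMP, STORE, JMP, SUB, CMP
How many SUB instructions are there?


Scanning instruction sequence for SUB:
  Position 1: MOV
  Position 2: CMP
  Position 3: ADD
  Position 4: CMP
  Position 5: STORE
  Position 6: JMP
  Position 7: SUB <- MATCH
  Position 8: CMP
Matches at positions: [7]
Total SUB count: 1

1


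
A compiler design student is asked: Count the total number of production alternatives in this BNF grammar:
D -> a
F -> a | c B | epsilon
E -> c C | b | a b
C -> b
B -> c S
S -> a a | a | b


Counting alternatives per rule:
  D: 1 alternative(s)
  F: 3 alternative(s)
  E: 3 alternative(s)
  C: 1 alternative(s)
  B: 1 alternative(s)
  S: 3 alternative(s)
Sum: 1 + 3 + 3 + 1 + 1 + 3 = 12

12


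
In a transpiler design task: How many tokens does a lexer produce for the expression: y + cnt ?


Scanning 'y + cnt'
Token 1: 'y' -> identifier
Token 2: '+' -> operator
Token 3: 'cnt' -> identifier
Total tokens: 3

3


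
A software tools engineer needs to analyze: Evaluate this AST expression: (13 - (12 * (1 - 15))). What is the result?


Expression: (13 - (12 * (1 - 15)))
Evaluating step by step:
  1 - 15 = -14
  12 * -14 = -168
  13 - -168 = 181
Result: 181

181


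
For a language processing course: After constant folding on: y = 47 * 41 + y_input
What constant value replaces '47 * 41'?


Identifying constant sub-expression:
  Original: y = 47 * 41 + y_input
  47 and 41 are both compile-time constants
  Evaluating: 47 * 41 = 1927
  After folding: y = 1927 + y_input

1927


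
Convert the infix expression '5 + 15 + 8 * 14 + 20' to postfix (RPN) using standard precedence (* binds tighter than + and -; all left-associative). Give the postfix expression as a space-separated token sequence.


Applying the shunting-yard algorithm:
  Operand 5 -> output
  Push '+' onto operator stack -> op-stack: [+]
  Operand 15 -> output
  See '+' (prec 1); top '+' (prec 1) >= it -> pop '+' to output
  Push '+' onto operator stack -> op-stack: [+]
  Operand 8 -> output
  Push '*' onto operator stack -> op-stack: [+, *]
  Operand 14 -> output
  See '+' (prec 1); top '*' (prec 2) >= it -> pop '*' to output
  See '+' (prec 1); top '+' (prec 1) >= it -> pop '+' to output
  Push '+' onto operator stack -> op-stack: [+]
  Operand 20 -> output
  End of input: pop '+' to output
Postfix result: 5 15 + 8 14 * + 20 +

5 15 + 8 14 * + 20 +


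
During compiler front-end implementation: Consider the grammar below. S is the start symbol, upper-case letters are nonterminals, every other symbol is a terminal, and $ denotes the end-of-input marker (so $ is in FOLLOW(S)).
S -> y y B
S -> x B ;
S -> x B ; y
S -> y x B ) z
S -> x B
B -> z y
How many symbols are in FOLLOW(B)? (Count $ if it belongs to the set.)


S is the start symbol and does not occur in any rule body, so FOLLOW(S) = {$}.
Examining every occurrence of B in a rule body:
  S -> y y B : B is at the right end -> add FOLLOW(S) = {$}
  S -> x B ; : B is followed by terminal ';' -> add ';'
  S -> x B ; y : B is followed by terminal ';' -> add ';' (already in the set)
  S -> y x B ) z : B is followed by terminal ')' -> add ')'
  S -> x B : B is at the right end -> add FOLLOW(S) = {$} (already in the set)
  B -> z y : B does not occur in the body -> contributes nothing
FOLLOW(B) = {), ;, $}
Count: 3

3


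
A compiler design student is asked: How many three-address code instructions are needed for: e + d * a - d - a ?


Expression: e + d * a - d - a
Generating three-address code (respecting * over +/- precedence):
  Instruction 1: t1 = d * a
  Instruction 2: t2 = e + t1
  Instruction 3: t3 = t2 - d
  Instruction 4: t4 = t3 - a
Total instructions: 4

4


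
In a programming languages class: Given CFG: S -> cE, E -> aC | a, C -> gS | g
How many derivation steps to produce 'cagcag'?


Grammar: S -> cE, E -> aC | a, C -> gS | g
Deriving 'cagcag':
Step 1: S -> cE => cE
Step 2: E -> aC => caC
Step 3: C -> gS => cagS
Step 4: S -> cE => cagcE
Step 5: E -> aC => cagcaC
Step 6: C -> g => cagcag
Total derivation steps: 6

6


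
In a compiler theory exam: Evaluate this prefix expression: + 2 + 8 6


Parsing prefix expression: + 2 + 8 6
Step 1: Innermost operation '+ 8 6'
  8 + 6 = 14
Step 2: Outer operation '+ 2 [14]'
  2 + 14 = 16

16


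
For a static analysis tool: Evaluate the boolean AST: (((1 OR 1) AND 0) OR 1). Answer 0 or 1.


Step 1: Evaluate inner node
  1 OR 1 = 1
Step 2: Evaluate next node
  1 AND 0 = 0
Step 3: Evaluate root node
  0 OR 1 = 1

1


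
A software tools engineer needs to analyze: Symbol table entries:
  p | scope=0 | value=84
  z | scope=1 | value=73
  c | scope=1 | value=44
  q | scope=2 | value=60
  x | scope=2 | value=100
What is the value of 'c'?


Searching symbol table for 'c':
  p | scope=0 | value=84
  z | scope=1 | value=73
  c | scope=1 | value=44 <- MATCH
  q | scope=2 | value=60
  x | scope=2 | value=100
Found 'c' at scope 1 with value 44

44


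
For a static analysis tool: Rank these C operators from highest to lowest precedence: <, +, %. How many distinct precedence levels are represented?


Looking up precedence for each operator:
  < -> precedence 4
  + -> precedence 5
  % -> precedence 6
Sorted highest to lowest: %, +, <
Distinct precedence values: [6, 5, 4]
Number of distinct levels: 3

3


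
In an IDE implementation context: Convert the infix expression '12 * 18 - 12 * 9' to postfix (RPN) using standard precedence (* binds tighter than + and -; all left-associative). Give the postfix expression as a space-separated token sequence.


Applying the shunting-yard algorithm:
  Operand 12 -> output
  Push '*' onto operator stack -> op-stack: [*]
  Operand 18 -> output
  See '-' (prec 1); top '*' (prec 2) >= it -> pop '*' to output
  Push '-' onto operator stack -> op-stack: [-]
  Operand 12 -> output
  Push '*' onto operator stack -> op-stack: [-, *]
  Operand 9 -> output
  End of input: pop '*' to output
  End of input: pop '-' to output
Postfix result: 12 18 * 12 9 * -

12 18 * 12 9 * -


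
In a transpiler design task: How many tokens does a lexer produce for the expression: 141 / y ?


Scanning '141 / y'
Token 1: '141' -> integer_literal
Token 2: '/' -> operator
Token 3: 'y' -> identifier
Total tokens: 3

3


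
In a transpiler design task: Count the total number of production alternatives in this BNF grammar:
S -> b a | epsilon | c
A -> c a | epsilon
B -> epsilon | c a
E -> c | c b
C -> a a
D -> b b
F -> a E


Counting alternatives per rule:
  S: 3 alternative(s)
  A: 2 alternative(s)
  B: 2 alternative(s)
  E: 2 alternative(s)
  C: 1 alternative(s)
  D: 1 alternative(s)
  F: 1 alternative(s)
Sum: 3 + 2 + 2 + 2 + 1 + 1 + 1 = 12

12


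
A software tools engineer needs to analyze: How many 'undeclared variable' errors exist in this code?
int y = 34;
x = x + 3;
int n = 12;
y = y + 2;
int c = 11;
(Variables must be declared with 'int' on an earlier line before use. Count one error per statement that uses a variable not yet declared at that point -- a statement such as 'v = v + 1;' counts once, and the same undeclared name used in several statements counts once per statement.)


Scanning code line by line:
  Line 1: declare 'y' -> declared = ['y']
  Line 2: use 'x' -> ERROR (undeclared)
  Line 3: declare 'n' -> declared = ['n', 'y']
  Line 4: use 'y' -> OK (declared)
  Line 5: declare 'c' -> declared = ['c', 'n', 'y']
Total undeclared variable errors: 1

1


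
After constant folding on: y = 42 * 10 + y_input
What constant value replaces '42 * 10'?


Identifying constant sub-expression:
  Original: y = 42 * 10 + y_input
  42 and 10 are both compile-time constants
  Evaluating: 42 * 10 = 420
  After folding: y = 420 + y_input

420
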